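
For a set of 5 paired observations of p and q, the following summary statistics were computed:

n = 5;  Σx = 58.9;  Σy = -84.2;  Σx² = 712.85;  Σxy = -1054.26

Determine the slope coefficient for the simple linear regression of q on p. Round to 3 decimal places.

Sxx = Σx² − (Σx)²/n = 712.85 − 693.842 = 19.008
Sxy = Σxy − (Σx)(Σy)/n = -1054.26 − (-991.876) = -62.384
b = Sxy/Sxx = -62.384/19.008 = -3.281987

-3.282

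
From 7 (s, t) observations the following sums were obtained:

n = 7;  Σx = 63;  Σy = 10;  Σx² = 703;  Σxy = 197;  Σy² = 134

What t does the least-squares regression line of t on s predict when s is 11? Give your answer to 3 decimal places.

Sxx = Σx² − (Σx)²/n = 703 − 567 = 136
Sxy = Σxy − (Σx)(Σy)/n = 197 − 90 = 107
b = Sxy/Sxx = 107/136 = 0.786765
a = ȳ − b·x̄ = 1.428571 − 0.786765·9 = -5.652311
ŷ(11) = a + b·11 = -5.652311 + 0.786765·11 = 3.002101

3.002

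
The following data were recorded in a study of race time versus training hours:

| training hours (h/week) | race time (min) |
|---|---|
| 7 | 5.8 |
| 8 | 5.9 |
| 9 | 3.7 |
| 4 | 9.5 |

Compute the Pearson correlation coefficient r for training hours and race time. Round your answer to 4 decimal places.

n = 4, Σx = 28, Σy = 24.9, Σxy = 159.1, Σx² = 210, Σy² = 172.39
Sxx = Σx² − (Σx)²/n = 210 − 196 = 14
Sxy = Σxy − (Σx)(Σy)/n = 159.1 − 174.3 = -15.2
Syy = Σy² − (Σy)²/n = 172.39 − 155.0025 = 17.3875
r = Sxy/√(Sxx·Syy) = -15.2/√(243.425) = -15.2/15.602083 = -0.974229

-0.9742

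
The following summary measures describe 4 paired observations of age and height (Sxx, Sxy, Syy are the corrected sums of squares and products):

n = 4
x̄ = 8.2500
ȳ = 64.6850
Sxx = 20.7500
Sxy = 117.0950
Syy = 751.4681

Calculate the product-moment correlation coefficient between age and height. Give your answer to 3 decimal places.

0.938

r = Sxy/√(Sxx·Syy) = 117.095/√(15592.963075) = 117.095/124.871787 = 0.937722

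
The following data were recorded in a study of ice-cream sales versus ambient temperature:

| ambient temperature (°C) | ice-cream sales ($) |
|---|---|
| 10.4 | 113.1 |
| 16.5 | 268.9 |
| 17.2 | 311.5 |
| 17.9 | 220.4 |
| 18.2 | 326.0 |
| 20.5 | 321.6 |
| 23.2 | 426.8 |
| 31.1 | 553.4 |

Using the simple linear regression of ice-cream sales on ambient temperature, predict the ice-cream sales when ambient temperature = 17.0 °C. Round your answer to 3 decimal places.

n = 8, Σx = 155, Σy = 2541.7, Σxy = 54554.55, Σx² = 3253.6
Sxx = Σx² − (Σx)²/n = 3253.6 − 3003.125 = 250.475
Sxy = Σxy − (Σx)(Σy)/n = 54554.55 − 49245.4375 = 5309.1125
b = Sxy/Sxx = 5309.1125/250.475 = 21.196177
a = ȳ − b·x̄ = 317.7125 − 21.196177·19.375 = -92.963434
ŷ(17.0) = a + b·17.0 = -92.963434 + 21.196177·17 = 267.371579

267.372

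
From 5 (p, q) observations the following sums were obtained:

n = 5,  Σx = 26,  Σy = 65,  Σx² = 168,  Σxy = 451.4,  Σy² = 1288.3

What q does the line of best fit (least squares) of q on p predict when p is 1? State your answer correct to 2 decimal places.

-1.52

Sxx = Σx² − (Σx)²/n = 168 − 135.2 = 32.8
Sxy = Σxy − (Σx)(Σy)/n = 451.4 − 338 = 113.4
b = Sxy/Sxx = 113.4/32.8 = 3.457317
a = ȳ − b·x̄ = 13 − 3.457317·5.2 = -4.978049
ŷ(1) = a + b·1 = -4.978049 + 3.457317·1 = -1.520732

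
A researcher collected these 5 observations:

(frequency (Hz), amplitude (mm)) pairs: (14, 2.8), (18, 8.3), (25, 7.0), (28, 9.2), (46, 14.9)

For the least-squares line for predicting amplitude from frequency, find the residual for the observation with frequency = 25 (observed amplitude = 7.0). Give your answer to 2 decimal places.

-1.05

n = 5, Σx = 131, Σy = 42.2, Σxy = 1306.6, Σx² = 4045
Sxx = Σx² − (Σx)²/n = 4045 − 3432.2 = 612.8
Sxy = Σxy − (Σx)(Σy)/n = 1306.6 − 1105.64 = 200.96
b = Sxy/Sxx = 200.96/612.8 = 0.327937
a = ȳ − b·x̄ = 8.44 − 0.327937·26.2 = -0.151958
ŷ(25) = -0.151958 + 0.327937·25 = 8.046475
residual = y − ŷ = 7.0 − 8.046475 = -1.046475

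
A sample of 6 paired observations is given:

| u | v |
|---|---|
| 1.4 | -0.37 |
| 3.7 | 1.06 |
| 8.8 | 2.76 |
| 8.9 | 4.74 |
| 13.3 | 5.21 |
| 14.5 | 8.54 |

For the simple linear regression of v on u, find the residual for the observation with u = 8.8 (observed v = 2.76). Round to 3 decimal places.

n = 6, Σx = 50.6, Σy = 21.94, Σxy = 263.001, Σx² = 559.44
Sxx = Σx² − (Σx)²/n = 559.44 − 426.726667 = 132.713333
Sxy = Σxy − (Σx)(Σy)/n = 263.001 − 185.027333 = 77.973667
b = Sxy/Sxx = 77.973667/132.713333 = 0.587535
a = ȳ − b·x̄ = 3.656667 − 0.587535·8.433333 = -1.298208
ŷ(8.8) = -1.298208 + 0.587535·8.8 = 3.872096
residual = y − ŷ = 2.76 − 3.872096 = -1.112096

-1.112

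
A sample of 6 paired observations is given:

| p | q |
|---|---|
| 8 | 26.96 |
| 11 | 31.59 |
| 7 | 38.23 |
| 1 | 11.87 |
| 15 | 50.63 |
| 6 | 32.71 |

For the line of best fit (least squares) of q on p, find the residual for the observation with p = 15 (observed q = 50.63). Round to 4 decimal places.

n = 6, Σx = 48, Σy = 191.99, Σxy = 1798.36, Σx² = 496
Sxx = Σx² − (Σx)²/n = 496 − 384 = 112
Sxy = Σxy − (Σx)(Σy)/n = 1798.36 − 1535.92 = 262.44
b = Sxy/Sxx = 262.44/112 = 2.343214
a = ȳ − b·x̄ = 31.998333 − 2.343214·8 = 13.252619
ŷ(15) = 13.252619 + 2.343214·15 = 48.400833
residual = y − ŷ = 50.63 − 48.400833 = 2.229167

2.2292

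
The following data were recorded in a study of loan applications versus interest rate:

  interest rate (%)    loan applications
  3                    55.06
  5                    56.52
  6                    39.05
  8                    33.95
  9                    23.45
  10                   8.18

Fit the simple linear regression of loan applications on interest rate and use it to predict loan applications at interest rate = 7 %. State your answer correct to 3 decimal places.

34.930

n = 6, Σx = 41, Σy = 216.21, Σxy = 1246.53, Σx² = 315
Sxx = Σx² − (Σx)²/n = 315 − 280.166667 = 34.833333
Sxy = Σxy − (Σx)(Σy)/n = 1246.53 − 1477.435 = -230.905
b = Sxy/Sxx = -230.905/34.833333 = -6.628852
a = ȳ − b·x̄ = 36.035 − (-6.628852)·6.833333 = 81.332153
ŷ(7) = a + b·7 = 81.332153 + (-6.628852)·7 = 34.930191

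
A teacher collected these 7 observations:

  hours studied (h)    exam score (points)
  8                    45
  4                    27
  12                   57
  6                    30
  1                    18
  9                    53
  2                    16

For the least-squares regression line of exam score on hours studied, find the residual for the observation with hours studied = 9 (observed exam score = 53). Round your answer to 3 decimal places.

5.634

n = 7, Σx = 42, Σy = 246, Σxy = 1859, Σx² = 346
Sxx = Σx² − (Σx)²/n = 346 − 252 = 94
Sxy = Σxy − (Σx)(Σy)/n = 1859 − 1476 = 383
b = Sxy/Sxx = 383/94 = 4.074468
a = ȳ − b·x̄ = 35.142857 − 4.074468·6 = 10.696049
ŷ(9) = 10.696049 + 4.074468·9 = 47.366261
residual = y − ŷ = 53 − 47.366261 = 5.633739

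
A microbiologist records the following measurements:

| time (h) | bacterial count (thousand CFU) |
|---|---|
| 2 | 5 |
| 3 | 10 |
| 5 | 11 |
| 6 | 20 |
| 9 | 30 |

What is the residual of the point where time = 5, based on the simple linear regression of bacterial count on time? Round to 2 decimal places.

n = 5, Σx = 25, Σy = 76, Σxy = 485, Σx² = 155
Sxx = Σx² − (Σx)²/n = 155 − 125 = 30
Sxy = Σxy − (Σx)(Σy)/n = 485 − 380 = 105
b = Sxy/Sxx = 105/30 = 3.5
a = ȳ − b·x̄ = 15.2 − 3.5·5 = -2.3
ŷ(5) = -2.3 + 3.5·5 = 15.2
residual = y − ŷ = 11 − 15.2 = -4.2

-4.20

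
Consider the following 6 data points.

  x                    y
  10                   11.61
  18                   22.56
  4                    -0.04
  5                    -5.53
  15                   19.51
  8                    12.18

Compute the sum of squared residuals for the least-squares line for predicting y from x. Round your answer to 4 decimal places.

n = 6, Σx = 60, Σy = 60.29, Σxy = 884.46, Σx² = 754, Σy² = 1203.3207
Sxx = Σx² − (Σx)²/n = 754 − 600 = 154
Sxy = Σxy − (Σx)(Σy)/n = 884.46 − 602.9 = 281.56
Syy = Σy² − (Σy)²/n = 1203.3207 − 605.814017 = 597.506683
b = Sxy/Sxx = 281.56/154 = 1.828312
SSE = Syy − b·Sxy = 597.506683 − 1.828312·281.56 = 82.727244

82.7272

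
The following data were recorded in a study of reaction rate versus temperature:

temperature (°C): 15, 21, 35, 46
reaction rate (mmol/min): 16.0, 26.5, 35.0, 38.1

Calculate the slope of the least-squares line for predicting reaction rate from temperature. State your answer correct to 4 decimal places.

n = 4, Σx = 117, Σy = 115.6, Σxy = 3774.1, Σx² = 4007
Sxx = Σx² − (Σx)²/n = 4007 − 3422.25 = 584.75
Sxy = Σxy − (Σx)(Σy)/n = 3774.1 − 3381.3 = 392.8
b = Sxy/Sxx = 392.8/584.75 = 0.671740

0.6717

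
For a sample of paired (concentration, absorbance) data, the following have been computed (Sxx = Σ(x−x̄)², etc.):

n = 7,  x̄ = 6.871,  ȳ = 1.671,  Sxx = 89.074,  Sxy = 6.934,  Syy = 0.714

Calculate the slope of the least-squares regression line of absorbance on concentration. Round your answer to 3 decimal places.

0.078

b = Sxy/Sxx = 6.934/89.074 = 0.077845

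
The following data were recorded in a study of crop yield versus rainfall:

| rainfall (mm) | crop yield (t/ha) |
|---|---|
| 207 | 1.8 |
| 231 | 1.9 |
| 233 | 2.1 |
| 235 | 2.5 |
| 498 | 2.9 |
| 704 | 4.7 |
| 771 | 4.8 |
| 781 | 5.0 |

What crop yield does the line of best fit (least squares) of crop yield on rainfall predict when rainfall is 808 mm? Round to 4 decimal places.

5.0329

n = 8, Σx = 3660, Σy = 25.7, Σxy = 14247.1, Σx² = 2153746
Sxx = Σx² − (Σx)²/n = 2153746 − 1674450 = 479296
Sxy = Σxy − (Σx)(Σy)/n = 14247.1 − 11757.75 = 2489.35
b = Sxy/Sxx = 2489.35/479296 = 0.005194
a = ȳ − b·x̄ = 3.2125 − 0.005194·457.5 = 0.836353
ŷ(808) = a + b·808 = 0.836353 + 0.005194·808 = 5.032914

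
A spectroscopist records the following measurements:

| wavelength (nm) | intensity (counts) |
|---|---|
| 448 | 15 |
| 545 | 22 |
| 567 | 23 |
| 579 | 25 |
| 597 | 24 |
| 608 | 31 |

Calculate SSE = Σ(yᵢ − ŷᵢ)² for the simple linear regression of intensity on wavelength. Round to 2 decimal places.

20.80

n = 6, Σx = 3344, Σy = 140, Σxy = 79402, Σx² = 1880532, Σy² = 3400
Sxx = Σx² − (Σx)²/n = 1880532 − 1863722.666667 = 16809.333333
Sxy = Σxy − (Σx)(Σy)/n = 79402 − 78026.666667 = 1375.333333
Syy = Σy² − (Σy)²/n = 3400 − 3266.666667 = 133.333333
b = Sxy/Sxx = 1375.333333/16809.333333 = 0.081820
SSE = Syy − b·Sxy = 133.333333 − 0.081820·1375.333333 = 20.804077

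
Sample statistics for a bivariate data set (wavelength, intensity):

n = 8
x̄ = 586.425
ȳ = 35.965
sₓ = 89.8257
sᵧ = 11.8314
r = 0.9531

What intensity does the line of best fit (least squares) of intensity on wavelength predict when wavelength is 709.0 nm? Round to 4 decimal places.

51.3528

b = r · sᵧ/sₓ = 0.9531 · 11.8314/89.8257 = 0.125538
a = ȳ − b·x̄ = 35.965 − 0.125538·586.425 = -37.653417
ŷ(709.0) = a + b·709.0 = -37.653417 + 0.125538·709 = 51.352778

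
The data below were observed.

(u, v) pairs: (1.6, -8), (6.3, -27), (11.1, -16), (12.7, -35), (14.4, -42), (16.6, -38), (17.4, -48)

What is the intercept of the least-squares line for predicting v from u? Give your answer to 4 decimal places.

-5.6225

n = 7, Σx = 80.1, Σy = -214, Σxy = -2875.8, Σx² = 1112.43
Sxx = Σx² − (Σx)²/n = 1112.43 − 916.572857 = 195.857143
Sxy = Σxy − (Σx)(Σy)/n = -2875.8 − (-2448.771429) = -427.028571
b = Sxy/Sxx = -427.028571/195.857143 = -2.180306
a = ȳ − b·x̄ = -30.571429 − (-2.180306)·11.442857 = -5.622495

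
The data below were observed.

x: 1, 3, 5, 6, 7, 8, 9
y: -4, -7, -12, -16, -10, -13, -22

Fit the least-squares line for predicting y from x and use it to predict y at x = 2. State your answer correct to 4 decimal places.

-5.6377

n = 7, Σx = 39, Σy = -84, Σxy = -553, Σx² = 265
Sxx = Σx² − (Σx)²/n = 265 − 217.285714 = 47.714286
Sxy = Σxy − (Σx)(Σy)/n = -553 − (-468) = -85
b = Sxy/Sxx = -85/47.714286 = -1.781437
a = ȳ − b·x̄ = -12 − (-1.781437)·5.571429 = -2.074850
ŷ(2) = a + b·2 = -2.074850 + (-1.781437)·2 = -5.637725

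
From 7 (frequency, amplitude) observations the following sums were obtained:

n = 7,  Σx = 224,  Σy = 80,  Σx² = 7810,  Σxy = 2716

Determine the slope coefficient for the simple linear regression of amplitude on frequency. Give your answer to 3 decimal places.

0.243

Sxx = Σx² − (Σx)²/n = 7810 − 7168 = 642
Sxy = Σxy − (Σx)(Σy)/n = 2716 − 2560 = 156
b = Sxy/Sxx = 156/642 = 0.242991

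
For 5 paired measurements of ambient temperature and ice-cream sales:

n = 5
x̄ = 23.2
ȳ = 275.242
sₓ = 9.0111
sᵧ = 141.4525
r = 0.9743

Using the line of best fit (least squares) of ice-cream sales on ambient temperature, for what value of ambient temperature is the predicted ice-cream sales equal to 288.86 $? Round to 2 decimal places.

b = r · sᵧ/sₓ = 0.9743 · 141.4525/9.0111 = 15.294156
a = ȳ − b·x̄ = 275.242 − 15.294156·23.2 = -79.582423
Set a + b·x = 288.86: x = (288.86 − (-79.582423)) / 15.294156 = 24.090405

24.09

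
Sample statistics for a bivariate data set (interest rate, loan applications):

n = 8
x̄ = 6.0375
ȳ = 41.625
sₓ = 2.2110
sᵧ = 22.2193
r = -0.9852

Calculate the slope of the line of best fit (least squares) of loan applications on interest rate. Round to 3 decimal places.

b = r · sᵧ/sₓ = -0.9852 · 22.2193/2.211 = -9.900703

-9.901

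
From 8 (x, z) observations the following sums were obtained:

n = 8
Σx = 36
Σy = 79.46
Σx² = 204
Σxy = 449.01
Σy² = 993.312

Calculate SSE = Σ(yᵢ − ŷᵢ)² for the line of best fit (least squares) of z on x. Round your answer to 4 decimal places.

Sxx = Σx² − (Σx)²/n = 204 − 162 = 42
Sxy = Σxy − (Σx)(Σy)/n = 449.01 − 357.57 = 91.44
Syy = Σy² − (Σy)²/n = 993.312 − 789.23645 = 204.07555
b = Sxy/Sxx = 91.44/42 = 2.177143
SSE = Syy − b·Sxy = 204.07555 − 2.177143·91.44 = 4.997607

4.9976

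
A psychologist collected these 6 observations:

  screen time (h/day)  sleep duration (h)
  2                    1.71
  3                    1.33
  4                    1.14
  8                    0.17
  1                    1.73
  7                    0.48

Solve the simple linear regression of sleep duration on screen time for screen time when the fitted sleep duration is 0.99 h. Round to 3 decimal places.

4.617

n = 6, Σx = 25, Σy = 6.56, Σxy = 18.42, Σx² = 143
Sxx = Σx² − (Σx)²/n = 143 − 104.166667 = 38.833333
Sxy = Σxy − (Σx)(Σy)/n = 18.42 − 27.333333 = -8.913333
b = Sxy/Sxx = -8.913333/38.833333 = -0.229528
a = ȳ − b·x̄ = 1.093333 − (-0.229528)·4.166667 = 2.049700
Set a + b·x = 0.99: x = (0.99 − 2.049700) / (-0.229528) = 4.616866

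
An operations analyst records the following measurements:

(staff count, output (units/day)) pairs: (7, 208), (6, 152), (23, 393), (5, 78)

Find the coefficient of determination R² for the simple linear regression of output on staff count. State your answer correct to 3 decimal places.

0.906

n = 4, Σx = 41, Σy = 831, Σxy = 11797, Σx² = 639, Σy² = 226901
Sxx = Σx² − (Σx)²/n = 639 − 420.25 = 218.75
Sxy = Σxy − (Σx)(Σy)/n = 11797 − 8517.75 = 3279.25
Syy = Σy² − (Σy)²/n = 226901 − 172640.25 = 54260.75
R² = Sxy²/(Sxx·Syy) = (3279.25)²/(218.75·54260.75) = 0.905973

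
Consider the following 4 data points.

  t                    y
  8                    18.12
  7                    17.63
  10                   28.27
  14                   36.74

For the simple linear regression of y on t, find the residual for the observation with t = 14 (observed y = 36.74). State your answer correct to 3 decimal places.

n = 4, Σx = 39, Σy = 100.76, Σxy = 1065.43, Σx² = 409
Sxx = Σx² − (Σx)²/n = 409 − 380.25 = 28.75
Sxy = Σxy − (Σx)(Σy)/n = 1065.43 − 982.41 = 83.02
b = Sxy/Sxx = 83.02/28.75 = 2.887652
a = ȳ − b·x̄ = 25.19 − 2.887652·9.75 = -2.964609
ŷ(14) = -2.964609 + 2.887652·14 = 37.462522
residual = y − ŷ = 36.74 − 37.462522 = -0.722522

-0.723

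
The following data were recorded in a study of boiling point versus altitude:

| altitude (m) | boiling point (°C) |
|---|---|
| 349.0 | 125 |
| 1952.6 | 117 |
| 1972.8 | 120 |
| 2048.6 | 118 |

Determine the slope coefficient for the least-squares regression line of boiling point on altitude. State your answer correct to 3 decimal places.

n = 4, Σx = 6323, Σy = 480, Σxy = 750550, Σx² = 12023149.56
Sxx = Σx² − (Σx)²/n = 12023149.56 − 9995082.25 = 2028067.31
Sxy = Σxy − (Σx)(Σy)/n = 750550 − 758760 = -8210
b = Sxy/Sxx = -8210/2028067.31 = -0.004048

-0.004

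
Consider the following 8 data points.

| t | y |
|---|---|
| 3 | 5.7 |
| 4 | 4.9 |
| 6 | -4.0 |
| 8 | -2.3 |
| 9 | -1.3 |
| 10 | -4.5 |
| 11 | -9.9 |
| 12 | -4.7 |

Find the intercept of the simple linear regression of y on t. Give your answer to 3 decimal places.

8.601

n = 8, Σx = 63, Σy = -16.1, Σxy = -227.7, Σx² = 571
Sxx = Σx² − (Σx)²/n = 571 − 496.125 = 74.875
Sxy = Σxy − (Σx)(Σy)/n = -227.7 − (-126.7875) = -100.9125
b = Sxy/Sxx = -100.9125/74.875 = -1.347746
a = ȳ − b·x̄ = -2.0125 − (-1.347746)·7.875 = 8.601002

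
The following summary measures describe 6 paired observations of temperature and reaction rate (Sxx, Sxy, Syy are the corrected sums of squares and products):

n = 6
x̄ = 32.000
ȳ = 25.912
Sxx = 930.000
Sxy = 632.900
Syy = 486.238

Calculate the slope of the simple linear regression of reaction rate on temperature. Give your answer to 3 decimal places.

0.681

b = Sxy/Sxx = 632.9/930 = 0.680538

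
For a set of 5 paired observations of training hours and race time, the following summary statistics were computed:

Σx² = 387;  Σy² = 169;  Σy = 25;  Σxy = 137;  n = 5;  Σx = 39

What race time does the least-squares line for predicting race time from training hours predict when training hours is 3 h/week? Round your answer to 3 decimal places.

8.362

Sxx = Σx² − (Σx)²/n = 387 − 304.2 = 82.8
Sxy = Σxy − (Σx)(Σy)/n = 137 − 195 = -58
b = Sxy/Sxx = -58/82.8 = -0.700483
a = ȳ − b·x̄ = 5 − (-0.700483)·7.8 = 10.463768
ŷ(3) = a + b·3 = 10.463768 + (-0.700483)·3 = 8.362319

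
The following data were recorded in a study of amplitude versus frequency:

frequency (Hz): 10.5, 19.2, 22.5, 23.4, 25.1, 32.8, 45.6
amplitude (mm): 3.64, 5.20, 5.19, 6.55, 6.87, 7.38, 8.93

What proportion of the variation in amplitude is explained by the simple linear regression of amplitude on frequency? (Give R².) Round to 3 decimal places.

0.918

n = 7, Σx = 179.1, Σy = 43.76, Σxy = 1229.814, Σx² = 5317.91, Σy² = 291.5344
Sxx = Σx² − (Σx)²/n = 5317.91 − 4582.401429 = 735.508571
Sxy = Σxy − (Σx)(Σy)/n = 1229.814 − 1119.630857 = 110.183143
Syy = Σy² − (Σy)²/n = 291.5344 − 273.562514 = 17.971886
R² = Sxy²/(Sxx·Syy) = (110.183143)²/(735.508571·17.971886) = 0.918436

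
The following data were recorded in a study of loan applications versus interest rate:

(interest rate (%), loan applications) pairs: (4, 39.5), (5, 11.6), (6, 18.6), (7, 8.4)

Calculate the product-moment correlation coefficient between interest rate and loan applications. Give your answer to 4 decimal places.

n = 4, Σx = 22, Σy = 78.1, Σxy = 386.4, Σx² = 126, Σy² = 2111.33
Sxx = Σx² − (Σx)²/n = 126 − 121 = 5
Sxy = Σxy − (Σx)(Σy)/n = 386.4 − 429.55 = -43.15
Syy = Σy² − (Σy)²/n = 2111.33 − 1524.9025 = 586.4275
r = Sxy/√(Sxx·Syy) = -43.15/√(2932.1375) = -43.15/54.149215 = -0.796872

-0.7969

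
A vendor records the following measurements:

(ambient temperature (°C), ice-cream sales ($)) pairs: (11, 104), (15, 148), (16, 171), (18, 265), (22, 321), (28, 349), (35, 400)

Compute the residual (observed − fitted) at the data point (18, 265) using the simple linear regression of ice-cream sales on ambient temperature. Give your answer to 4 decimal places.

48.4092

n = 7, Σx = 145, Σy = 1758, Σxy = 41704, Σx² = 3419
Sxx = Σx² − (Σx)²/n = 3419 − 3003.571429 = 415.428571
Sxy = Σxy − (Σx)(Σy)/n = 41704 − 36415.714286 = 5288.285714
b = Sxy/Sxx = 5288.285714/415.428571 = 12.729711
a = ȳ − b·x̄ = 251.142857 − 12.729711·20.714286 = -12.544017
ŷ(18) = -12.544017 + 12.729711·18 = 216.590784
residual = y − ŷ = 265 − 216.590784 = 48.409216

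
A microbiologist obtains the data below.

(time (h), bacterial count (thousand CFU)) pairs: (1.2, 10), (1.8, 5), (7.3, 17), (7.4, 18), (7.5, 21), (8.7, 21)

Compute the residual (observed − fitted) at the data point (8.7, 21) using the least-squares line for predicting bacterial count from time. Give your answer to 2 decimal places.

n = 6, Σx = 33.9, Σy = 92, Σxy = 618.5, Σx² = 244.67
Sxx = Σx² − (Σx)²/n = 244.67 − 191.535 = 53.135
Sxy = Σxy − (Σx)(Σy)/n = 618.5 − 519.8 = 98.7
b = Sxy/Sxx = 98.7/53.135 = 1.857533
a = ȳ − b·x̄ = 15.333333 − 1.857533·5.65 = 4.838274
ŷ(8.7) = 4.838274 + 1.857533·8.7 = 20.998808
residual = y − ŷ = 21 − 20.998808 = 0.001192

0.00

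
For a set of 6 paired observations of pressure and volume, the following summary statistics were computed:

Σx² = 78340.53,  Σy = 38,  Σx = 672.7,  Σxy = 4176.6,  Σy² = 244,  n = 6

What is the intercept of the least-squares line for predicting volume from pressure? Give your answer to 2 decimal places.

Sxx = Σx² − (Σx)²/n = 78340.53 − 75420.881667 = 2919.648333
Sxy = Σxy − (Σx)(Σy)/n = 4176.6 − 4260.433333 = -83.833333
b = Sxy/Sxx = -83.833333/2919.648333 = -0.028714
a = ȳ − b·x̄ = 6.333333 − (-0.028714)·112.116667 = 9.552596

9.55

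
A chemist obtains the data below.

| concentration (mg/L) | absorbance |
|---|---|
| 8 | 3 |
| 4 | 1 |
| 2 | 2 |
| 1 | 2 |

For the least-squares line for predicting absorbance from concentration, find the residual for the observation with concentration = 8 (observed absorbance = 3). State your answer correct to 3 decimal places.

0.409

n = 4, Σx = 15, Σy = 8, Σxy = 34, Σx² = 85
Sxx = Σx² − (Σx)²/n = 85 − 56.25 = 28.75
Sxy = Σxy − (Σx)(Σy)/n = 34 − 30 = 4
b = Sxy/Sxx = 4/28.75 = 0.139130
a = ȳ − b·x̄ = 2 − 0.139130·3.75 = 1.478261
ŷ(8) = 1.478261 + 0.139130·8 = 2.591304
residual = y − ŷ = 3 − 2.591304 = 0.408696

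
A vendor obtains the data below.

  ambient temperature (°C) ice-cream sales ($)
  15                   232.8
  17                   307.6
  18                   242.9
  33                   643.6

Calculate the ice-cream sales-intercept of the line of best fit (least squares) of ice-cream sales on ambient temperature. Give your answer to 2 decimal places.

n = 4, Σx = 83, Σy = 1426.9, Σxy = 34332.2, Σx² = 1927
Sxx = Σx² − (Σx)²/n = 1927 − 1722.25 = 204.75
Sxy = Σxy − (Σx)(Σy)/n = 34332.2 − 29608.175 = 4724.025
b = Sxy/Sxx = 4724.025/204.75 = 23.072161
a = ȳ − b·x̄ = 356.725 − 23.072161·20.75 = -122.022344

-122.02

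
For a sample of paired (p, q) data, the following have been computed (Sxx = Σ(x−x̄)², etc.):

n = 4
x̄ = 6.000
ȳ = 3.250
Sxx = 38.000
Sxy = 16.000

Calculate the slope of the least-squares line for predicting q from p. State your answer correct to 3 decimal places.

b = Sxy/Sxx = 16/38 = 0.421053

0.421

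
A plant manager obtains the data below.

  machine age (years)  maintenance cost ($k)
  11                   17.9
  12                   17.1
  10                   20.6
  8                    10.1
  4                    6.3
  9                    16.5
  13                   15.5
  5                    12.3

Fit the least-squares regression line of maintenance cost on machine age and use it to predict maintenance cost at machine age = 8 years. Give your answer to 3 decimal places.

n = 8, Σx = 72, Σy = 116.3, Σxy = 1125.6, Σx² = 720
Sxx = Σx² − (Σx)²/n = 720 − 648 = 72
Sxy = Σxy − (Σx)(Σy)/n = 1125.6 − 1046.7 = 78.9
b = Sxy/Sxx = 78.9/72 = 1.095833
a = ȳ − b·x̄ = 14.5375 − 1.095833·9 = 4.675
ŷ(8) = a + b·8 = 4.675 + 1.095833·8 = 13.441667

13.442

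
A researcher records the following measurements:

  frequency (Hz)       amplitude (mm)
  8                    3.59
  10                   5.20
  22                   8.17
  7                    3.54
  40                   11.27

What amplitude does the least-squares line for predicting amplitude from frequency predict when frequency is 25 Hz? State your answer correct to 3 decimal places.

8.132

n = 5, Σx = 87, Σy = 31.77, Σxy = 736.04, Σx² = 2297
Sxx = Σx² − (Σx)²/n = 2297 − 1513.8 = 783.2
Sxy = Σxy − (Σx)(Σy)/n = 736.04 − 552.798 = 183.242
b = Sxy/Sxx = 183.242/783.2 = 0.233966
a = ȳ − b·x̄ = 6.354 − 0.233966·17.4 = 2.282995
ŷ(25) = a + b·25 = 2.282995 + 0.233966·25 = 8.132140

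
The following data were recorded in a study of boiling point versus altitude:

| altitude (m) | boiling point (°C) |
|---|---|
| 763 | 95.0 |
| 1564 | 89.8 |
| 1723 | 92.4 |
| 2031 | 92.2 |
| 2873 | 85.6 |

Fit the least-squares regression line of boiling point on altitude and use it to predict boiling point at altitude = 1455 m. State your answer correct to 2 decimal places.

n = 5, Σx = 8954, Σy = 455, Σxy = 805324.4, Σx² = 18376084
Sxx = Σx² − (Σx)²/n = 18376084 − 16034823.2 = 2341260.8
Sxy = Σxy − (Σx)(Σy)/n = 805324.4 − 814814 = -9489.6
b = Sxy/Sxx = -9489.6/2341260.8 = -0.004053
a = ȳ − b·x̄ = 91 − (-0.004053)·1790.8 = 98.258472
ŷ(1455) = a + b·1455 = 98.258472 + (-0.004053)·1455 = 92.361065

92.36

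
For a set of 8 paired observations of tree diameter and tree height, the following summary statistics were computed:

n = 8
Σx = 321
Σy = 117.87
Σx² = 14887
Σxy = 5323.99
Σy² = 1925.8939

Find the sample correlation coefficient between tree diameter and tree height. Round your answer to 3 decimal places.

Sxx = Σx² − (Σx)²/n = 14887 − 12880.125 = 2006.875
Sxy = Σxy − (Σx)(Σy)/n = 5323.99 − 4729.53375 = 594.45625
Syy = Σy² − (Σy)²/n = 1925.8939 − 1736.667113 = 189.226788
r = Sxy/√(Sxx·Syy) = 594.45625/√(379754.509164) = 594.45625/616.242249 = 0.964647

0.965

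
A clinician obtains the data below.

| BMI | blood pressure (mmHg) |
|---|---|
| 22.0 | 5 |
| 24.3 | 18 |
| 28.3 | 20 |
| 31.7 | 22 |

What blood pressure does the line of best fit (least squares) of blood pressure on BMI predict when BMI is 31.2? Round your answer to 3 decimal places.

23.221

n = 4, Σx = 106.3, Σy = 65, Σxy = 1810.8, Σx² = 2880.27
Sxx = Σx² − (Σx)²/n = 2880.27 − 2824.9225 = 55.3475
Sxy = Σxy − (Σx)(Σy)/n = 1810.8 − 1727.375 = 83.425
b = Sxy/Sxx = 83.425/55.3475 = 1.507295
a = ȳ − b·x̄ = 16.25 − 1.507295·26.575 = -23.806360
ŷ(31.2) = a + b·31.2 = -23.806360 + 1.507295·31.2 = 23.221239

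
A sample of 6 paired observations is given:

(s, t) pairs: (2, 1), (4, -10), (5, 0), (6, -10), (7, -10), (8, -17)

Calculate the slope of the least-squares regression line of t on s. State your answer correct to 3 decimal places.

n = 6, Σx = 32, Σy = -46, Σxy = -304, Σx² = 194
Sxx = Σx² − (Σx)²/n = 194 − 170.666667 = 23.333333
Sxy = Σxy − (Σx)(Σy)/n = -304 − (-245.333333) = -58.666667
b = Sxy/Sxx = -58.666667/23.333333 = -2.514286

-2.514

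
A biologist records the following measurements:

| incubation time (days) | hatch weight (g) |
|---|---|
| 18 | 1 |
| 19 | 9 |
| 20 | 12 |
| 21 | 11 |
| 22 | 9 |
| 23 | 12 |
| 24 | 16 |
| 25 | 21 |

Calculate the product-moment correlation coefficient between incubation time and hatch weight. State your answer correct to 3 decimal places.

0.873

n = 8, Σx = 172, Σy = 91, Σxy = 2043, Σx² = 3740, Σy² = 1269
Sxx = Σx² − (Σx)²/n = 3740 − 3698 = 42
Sxy = Σxy − (Σx)(Σy)/n = 2043 − 1956.5 = 86.5
Syy = Σy² − (Σy)²/n = 1269 − 1035.125 = 233.875
r = Sxy/√(Sxx·Syy) = 86.5/√(9822.75) = 86.5/99.109788 = 0.872770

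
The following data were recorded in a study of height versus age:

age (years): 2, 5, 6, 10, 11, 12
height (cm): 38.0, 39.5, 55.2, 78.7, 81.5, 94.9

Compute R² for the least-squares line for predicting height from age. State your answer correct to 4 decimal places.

0.9418

n = 6, Σx = 46, Σy = 387.8, Σxy = 3427, Σx² = 430, Σy² = 27893.24
Sxx = Σx² − (Σx)²/n = 430 − 352.666667 = 77.333333
Sxy = Σxy − (Σx)(Σy)/n = 3427 − 2973.133333 = 453.866667
Syy = Σy² − (Σy)²/n = 27893.24 − 25064.806667 = 2828.433333
R² = Sxy²/(Sxx·Syy) = (453.866667)²/(77.333333·2828.433333) = 0.941768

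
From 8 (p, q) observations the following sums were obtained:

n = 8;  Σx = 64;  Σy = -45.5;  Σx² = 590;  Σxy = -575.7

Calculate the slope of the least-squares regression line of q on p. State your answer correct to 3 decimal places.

Sxx = Σx² − (Σx)²/n = 590 − 512 = 78
Sxy = Σxy − (Σx)(Σy)/n = -575.7 − (-364) = -211.7
b = Sxy/Sxx = -211.7/78 = -2.714103

-2.714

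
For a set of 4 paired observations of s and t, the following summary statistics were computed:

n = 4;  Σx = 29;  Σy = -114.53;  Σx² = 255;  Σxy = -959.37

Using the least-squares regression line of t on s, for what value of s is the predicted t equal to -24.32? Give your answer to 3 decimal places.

Sxx = Σx² − (Σx)²/n = 255 − 210.25 = 44.75
Sxy = Σxy − (Σx)(Σy)/n = -959.37 − (-830.3425) = -129.0275
b = Sxy/Sxx = -129.0275/44.75 = -2.883296
a = ȳ − b·x̄ = -28.6325 − (-2.883296)·7.25 = -7.728603
Set a + b·x = -24.32: x = (-24.32 − (-7.728603)) / (-2.883296) = 5.754316

5.754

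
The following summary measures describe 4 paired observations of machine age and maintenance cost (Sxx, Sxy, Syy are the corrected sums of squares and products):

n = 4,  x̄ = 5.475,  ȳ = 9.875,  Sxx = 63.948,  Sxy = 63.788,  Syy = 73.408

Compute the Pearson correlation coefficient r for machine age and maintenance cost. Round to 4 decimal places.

r = Sxy/√(Sxx·Syy) = 63.788/√(4694.294784) = 63.788/68.514924 = 0.931009

0.9310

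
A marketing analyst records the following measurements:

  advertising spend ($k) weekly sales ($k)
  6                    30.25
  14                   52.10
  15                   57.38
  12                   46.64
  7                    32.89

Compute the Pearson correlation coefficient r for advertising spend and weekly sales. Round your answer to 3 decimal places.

0.997

n = 5, Σx = 54, Σy = 219.26, Σxy = 2561.51, Σx² = 650, Σy² = 10178.9786
Sxx = Σx² − (Σx)²/n = 650 − 583.2 = 66.8
Sxy = Σxy − (Σx)(Σy)/n = 2561.51 − 2368.008 = 193.502
Syy = Σy² − (Σy)²/n = 10178.9786 − 9614.98952 = 563.98908
r = Sxy/√(Sxx·Syy) = 193.502/√(37674.470544) = 193.502/194.099126 = 0.996924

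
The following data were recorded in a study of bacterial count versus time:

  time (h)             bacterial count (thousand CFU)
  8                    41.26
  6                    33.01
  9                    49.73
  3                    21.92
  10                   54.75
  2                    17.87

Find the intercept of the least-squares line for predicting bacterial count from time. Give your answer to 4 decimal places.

7.8493

n = 6, Σx = 38, Σy = 218.54, Σxy = 1624.71, Σx² = 294
Sxx = Σx² − (Σx)²/n = 294 − 240.666667 = 53.333333
Sxy = Σxy − (Σx)(Σy)/n = 1624.71 − 1384.086667 = 240.623333
b = Sxy/Sxx = 240.623333/53.333333 = 4.511687
a = ȳ − b·x̄ = 36.423333 − 4.511687·6.333333 = 7.849312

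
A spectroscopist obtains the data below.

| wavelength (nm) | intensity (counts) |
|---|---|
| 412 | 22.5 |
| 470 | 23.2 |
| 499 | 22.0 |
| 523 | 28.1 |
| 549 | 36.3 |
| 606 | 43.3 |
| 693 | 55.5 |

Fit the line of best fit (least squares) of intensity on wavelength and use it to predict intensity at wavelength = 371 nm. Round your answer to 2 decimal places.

11.25

n = 7, Σx = 3752, Σy = 230.9, Σxy = 130478.3, Σx² = 2062060
Sxx = Σx² − (Σx)²/n = 2062060 − 2011072 = 50988
Sxy = Σxy − (Σx)(Σy)/n = 130478.3 − 123762.4 = 6715.9
b = Sxy/Sxx = 6715.9/50988 = 0.131715
a = ȳ − b·x̄ = 32.985714 − 0.131715·536 = -37.613689
ŷ(371) = a + b·371 = -37.613689 + 0.131715·371 = 11.252689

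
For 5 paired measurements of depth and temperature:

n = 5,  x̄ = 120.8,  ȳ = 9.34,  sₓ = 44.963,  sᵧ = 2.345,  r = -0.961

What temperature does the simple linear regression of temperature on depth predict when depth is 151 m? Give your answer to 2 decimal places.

b = r · sᵧ/sₓ = -0.961 · 2.345/44.963 = -0.050120
a = ȳ − b·x̄ = 9.34 − (-0.050120)·120.8 = 15.394494
ŷ(151) = a + b·151 = 15.394494 + (-0.050120)·151 = 7.826376

7.83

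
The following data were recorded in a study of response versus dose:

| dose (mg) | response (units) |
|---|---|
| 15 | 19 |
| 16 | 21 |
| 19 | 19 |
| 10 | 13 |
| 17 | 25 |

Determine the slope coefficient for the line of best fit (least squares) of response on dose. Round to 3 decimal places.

n = 5, Σx = 77, Σy = 97, Σxy = 1537, Σx² = 1231
Sxx = Σx² − (Σx)²/n = 1231 − 1185.8 = 45.2
Sxy = Σxy − (Σx)(Σy)/n = 1537 − 1493.8 = 43.2
b = Sxy/Sxx = 43.2/45.2 = 0.955752

0.956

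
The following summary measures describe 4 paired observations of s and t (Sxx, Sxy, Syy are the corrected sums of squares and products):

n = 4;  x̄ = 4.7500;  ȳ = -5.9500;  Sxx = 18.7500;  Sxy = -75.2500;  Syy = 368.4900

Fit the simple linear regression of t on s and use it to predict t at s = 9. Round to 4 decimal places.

b = Sxy/Sxx = -75.25/18.75 = -4.013333
a = ȳ − b·x̄ = -5.95 − (-4.013333)·4.75 = 13.113333
ŷ(9) = a + b·9 = 13.113333 + (-4.013333)·9 = -23.006667

-23.0067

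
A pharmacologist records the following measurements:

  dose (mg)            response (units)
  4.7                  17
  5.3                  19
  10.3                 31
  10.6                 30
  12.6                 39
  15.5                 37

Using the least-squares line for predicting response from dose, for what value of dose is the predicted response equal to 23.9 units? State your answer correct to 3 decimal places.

7.457

n = 6, Σx = 59, Σy = 173, Σxy = 1882.8, Σx² = 667.64
Sxx = Σx² − (Σx)²/n = 667.64 − 580.166667 = 87.473333
Sxy = Σxy − (Σx)(Σy)/n = 1882.8 − 1701.166667 = 181.633333
b = Sxy/Sxx = 181.633333/87.473333 = 2.076442
a = ȳ − b·x̄ = 28.833333 − 2.076442·9.833333 = 8.414984
Set a + b·x = 23.9: x = (23.9 − 8.414984) / 2.076442 = 7.457475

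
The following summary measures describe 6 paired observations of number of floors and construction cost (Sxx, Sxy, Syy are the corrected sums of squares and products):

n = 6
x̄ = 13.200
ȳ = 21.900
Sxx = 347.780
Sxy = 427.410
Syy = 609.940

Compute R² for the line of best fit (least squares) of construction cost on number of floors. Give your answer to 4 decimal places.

0.8612

R² = Sxy²/(Sxx·Syy) = (427.41)²/(347.78·609.94) = 0.861187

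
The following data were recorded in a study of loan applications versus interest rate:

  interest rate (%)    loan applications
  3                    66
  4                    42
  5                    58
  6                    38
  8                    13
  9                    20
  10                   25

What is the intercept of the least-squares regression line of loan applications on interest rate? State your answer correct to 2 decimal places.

78.47

n = 7, Σx = 45, Σy = 262, Σxy = 1418, Σx² = 331
Sxx = Σx² − (Σx)²/n = 331 − 289.285714 = 41.714286
Sxy = Σxy − (Σx)(Σy)/n = 1418 − 1684.285714 = -266.285714
b = Sxy/Sxx = -266.285714/41.714286 = -6.383562
a = ȳ − b·x̄ = 37.428571 − (-6.383562)·6.428571 = 78.465753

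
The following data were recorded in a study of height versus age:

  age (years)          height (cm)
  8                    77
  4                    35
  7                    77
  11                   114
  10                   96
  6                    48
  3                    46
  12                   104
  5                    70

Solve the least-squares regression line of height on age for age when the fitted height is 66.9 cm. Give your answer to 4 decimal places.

6.4343

n = 9, Σx = 66, Σy = 667, Σxy = 5533, Σx² = 564
Sxx = Σx² − (Σx)²/n = 564 − 484 = 80
Sxy = Σxy − (Σx)(Σy)/n = 5533 − 4891.333333 = 641.666667
b = Sxy/Sxx = 641.666667/80 = 8.020833
a = ȳ − b·x̄ = 74.111111 − 8.020833·7.333333 = 15.291667
Set a + b·x = 66.9: x = (66.9 − 15.291667) / 8.020833 = 6.434286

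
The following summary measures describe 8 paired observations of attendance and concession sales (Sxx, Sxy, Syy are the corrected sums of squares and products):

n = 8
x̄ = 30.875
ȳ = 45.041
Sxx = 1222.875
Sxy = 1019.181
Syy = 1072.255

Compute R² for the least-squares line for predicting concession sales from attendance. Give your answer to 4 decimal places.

R² = Sxy²/(Sxx·Syy) = (1019.181)²/(1222.875·1072.255) = 0.792177

0.7922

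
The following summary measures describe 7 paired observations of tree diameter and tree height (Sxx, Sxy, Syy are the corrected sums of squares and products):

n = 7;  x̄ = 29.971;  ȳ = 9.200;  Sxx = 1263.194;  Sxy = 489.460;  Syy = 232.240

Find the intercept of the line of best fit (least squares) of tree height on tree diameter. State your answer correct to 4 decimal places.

-2.4131

b = Sxy/Sxx = 489.46/1263.194 = 0.387478
a = ȳ − b·x̄ = 9.2 − 0.387478·29.971 = -2.413106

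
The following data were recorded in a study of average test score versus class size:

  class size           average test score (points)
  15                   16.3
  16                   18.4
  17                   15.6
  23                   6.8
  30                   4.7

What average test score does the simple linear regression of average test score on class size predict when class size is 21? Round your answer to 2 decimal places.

n = 5, Σx = 101, Σy = 61.8, Σxy = 1101.5, Σx² = 2199
Sxx = Σx² − (Σx)²/n = 2199 − 2040.2 = 158.8
Sxy = Σxy − (Σx)(Σy)/n = 1101.5 − 1248.36 = -146.86
b = Sxy/Sxx = -146.86/158.8 = -0.924811
a = ȳ − b·x̄ = 12.36 − (-0.924811)·20.2 = 31.041184
ŷ(21) = a + b·21 = 31.041184 + (-0.924811)·21 = 11.620151

11.62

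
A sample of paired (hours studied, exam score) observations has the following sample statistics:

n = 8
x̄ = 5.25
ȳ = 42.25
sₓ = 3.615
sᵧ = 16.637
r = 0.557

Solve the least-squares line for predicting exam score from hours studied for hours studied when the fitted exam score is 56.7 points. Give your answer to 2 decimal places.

10.89

b = r · sᵧ/sₓ = 0.557 · 16.637/3.615 = 2.563433
a = ȳ − b·x̄ = 42.25 − 2.563433·5.25 = 28.791979
Set a + b·x = 56.7: x = (56.7 − 28.791979) / 2.563433 = 10.886973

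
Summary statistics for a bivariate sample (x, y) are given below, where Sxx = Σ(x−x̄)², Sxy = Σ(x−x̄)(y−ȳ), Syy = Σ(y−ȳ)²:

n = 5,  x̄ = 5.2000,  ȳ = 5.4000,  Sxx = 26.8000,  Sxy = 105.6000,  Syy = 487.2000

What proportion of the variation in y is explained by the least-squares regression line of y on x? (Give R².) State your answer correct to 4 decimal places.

0.8541

R² = Sxy²/(Sxx·Syy) = (105.6)²/(26.8·487.2) = 0.854055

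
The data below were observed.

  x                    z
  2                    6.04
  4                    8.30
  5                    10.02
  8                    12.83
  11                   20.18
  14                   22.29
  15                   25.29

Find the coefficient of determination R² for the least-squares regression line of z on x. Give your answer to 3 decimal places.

0.983

n = 7, Σx = 59, Σy = 104.95, Σxy = 1111.41, Σx² = 651, Σy² = 1914.0415
Sxx = Σx² − (Σx)²/n = 651 − 497.285714 = 153.714286
Sxy = Σxy − (Σx)(Σy)/n = 1111.41 − 884.578571 = 226.831429
Syy = Σy² − (Σy)²/n = 1914.0415 − 1573.500357 = 340.541143
R² = Sxy²/(Sxx·Syy) = (226.831429)²/(153.714286·340.541143) = 0.982930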